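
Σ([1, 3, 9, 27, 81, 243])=1 + 3 + 9 + 27 + 81 + 243
= 364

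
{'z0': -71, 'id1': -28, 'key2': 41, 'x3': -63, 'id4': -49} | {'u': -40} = {'z0': -71, 'id1': -28, 'key2': 41, 'x3': -63, 'id4': -49, 'u': -40}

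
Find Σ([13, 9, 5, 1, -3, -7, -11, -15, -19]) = 13 + 9 + 5 + 1 + (-3) + (-7) + (-11) + (-15) + (-19)
= -27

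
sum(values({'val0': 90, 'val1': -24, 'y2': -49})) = 90 + (-24) + (-49)
= 17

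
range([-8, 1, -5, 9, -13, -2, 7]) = 22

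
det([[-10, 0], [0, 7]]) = (-10)*(7) - (0)*(0)
= -70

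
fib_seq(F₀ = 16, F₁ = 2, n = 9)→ F_2 = F_1 + F_0 = 18
F_3 = F_2 + F_1 = 20
F_4 = F_3 + F_2 = 38
...
= [16, 2, 18, 20, 38, 58, 96, 154, 250]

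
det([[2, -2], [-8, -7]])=-30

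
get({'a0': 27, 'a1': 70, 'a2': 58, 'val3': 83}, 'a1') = 70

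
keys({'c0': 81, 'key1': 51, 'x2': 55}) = ['c0', 'key1', 'x2']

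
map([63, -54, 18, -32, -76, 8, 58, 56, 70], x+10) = 63+10=73, -54+10=-44, 18+10=28, -32+10=-22, -76+10=-66, 8+10=18, 58+10=68, 56+10=66, 70+10=80
= [73, -44, 28, -22, -66, 18, 68, 66, 80]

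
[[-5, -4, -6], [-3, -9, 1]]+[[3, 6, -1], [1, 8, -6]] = [[-2, 2, -7], [-2, -1, -5]]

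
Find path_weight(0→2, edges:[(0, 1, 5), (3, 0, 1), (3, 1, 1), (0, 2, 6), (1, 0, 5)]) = w(0→2)=6
= 6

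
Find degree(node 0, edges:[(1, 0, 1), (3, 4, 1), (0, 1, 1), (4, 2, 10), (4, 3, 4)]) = 2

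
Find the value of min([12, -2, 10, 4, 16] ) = -2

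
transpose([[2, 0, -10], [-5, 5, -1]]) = [[2, -5], [0, 5], [-10, -1]]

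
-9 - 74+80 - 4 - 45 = -52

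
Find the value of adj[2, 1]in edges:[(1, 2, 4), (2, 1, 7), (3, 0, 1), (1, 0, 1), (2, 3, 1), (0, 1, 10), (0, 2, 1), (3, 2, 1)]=7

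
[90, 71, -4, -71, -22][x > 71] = [90]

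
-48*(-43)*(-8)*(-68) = 1122816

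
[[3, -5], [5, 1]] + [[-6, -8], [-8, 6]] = [[-3, -13], [-3, 7]]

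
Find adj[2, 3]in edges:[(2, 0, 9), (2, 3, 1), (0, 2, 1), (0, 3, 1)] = 1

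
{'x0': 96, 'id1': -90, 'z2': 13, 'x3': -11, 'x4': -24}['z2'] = 13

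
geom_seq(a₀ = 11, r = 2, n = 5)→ a_0 = 11*2^0 = 11
a_1 = 11*2^1 = 22
a_2 = 11*2^2 = 44
...
= [11, 22, 44, 88, 176]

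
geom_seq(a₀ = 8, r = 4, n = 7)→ a_0 = 8*4^0 = 8
a_1 = 8*4^1 = 32
a_2 = 8*4^2 = 128
...
= [8, 32, 128, 512, 2048, 8192, 32768]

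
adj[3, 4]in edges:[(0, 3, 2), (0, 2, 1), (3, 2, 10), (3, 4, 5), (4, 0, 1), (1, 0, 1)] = 5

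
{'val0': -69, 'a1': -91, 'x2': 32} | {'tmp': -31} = {'val0': -69, 'a1': -91, 'x2': 32, 'tmp': -31}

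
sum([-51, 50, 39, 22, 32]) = (-51) + 50 + 39 + 22 + 32
= 92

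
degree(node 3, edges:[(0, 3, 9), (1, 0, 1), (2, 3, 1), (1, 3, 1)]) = 3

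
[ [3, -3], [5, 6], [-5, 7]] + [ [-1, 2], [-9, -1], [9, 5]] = [[2, -1], [-4, 5], [4, 12]]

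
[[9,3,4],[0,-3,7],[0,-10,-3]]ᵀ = [[9, 0, 0], [3, -3, -10], [4, 7, -3]]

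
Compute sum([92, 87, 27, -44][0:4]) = slice → [92, 87, 27, -44]
92 + 87 + 27 + (-44)
= 162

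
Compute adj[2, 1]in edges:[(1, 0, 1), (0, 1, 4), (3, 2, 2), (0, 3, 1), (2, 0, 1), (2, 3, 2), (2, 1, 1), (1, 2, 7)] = 1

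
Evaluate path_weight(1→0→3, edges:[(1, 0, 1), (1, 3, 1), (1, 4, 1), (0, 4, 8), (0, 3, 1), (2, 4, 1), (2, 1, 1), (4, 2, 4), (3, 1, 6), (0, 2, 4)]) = w(1→0)=1 + w(0→3)=1
= 2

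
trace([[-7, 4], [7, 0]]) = diagonal: (-7) + 0
= -7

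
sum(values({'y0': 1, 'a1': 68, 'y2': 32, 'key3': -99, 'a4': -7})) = 1 + 68 + 32 + (-99) + (-7)
= -5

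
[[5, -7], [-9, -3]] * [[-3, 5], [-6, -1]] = C[0][0] = (5)*(-3) + (-7)*(-6) = 27
C[0][1] = (5)*(5) + (-7)*(-1) = 32
C[1][0] = (-9)*(-3) + (-3)*(-6) = 45
C[1][1] = (-9)*(5) + (-3)*(-1) = -42
= [[27, 32], [45, -42]]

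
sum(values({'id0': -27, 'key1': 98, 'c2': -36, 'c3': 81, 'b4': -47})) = 69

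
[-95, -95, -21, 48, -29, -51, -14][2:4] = [-21, 48]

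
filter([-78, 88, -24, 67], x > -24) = [88, 67]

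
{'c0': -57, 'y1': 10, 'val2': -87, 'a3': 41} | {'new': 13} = {'c0': -57, 'y1': 10, 'val2': -87, 'a3': 41, 'new': 13}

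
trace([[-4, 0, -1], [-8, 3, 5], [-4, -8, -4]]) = diagonal: (-4) + 3 + (-4)
= -5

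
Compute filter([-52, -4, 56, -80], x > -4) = [56]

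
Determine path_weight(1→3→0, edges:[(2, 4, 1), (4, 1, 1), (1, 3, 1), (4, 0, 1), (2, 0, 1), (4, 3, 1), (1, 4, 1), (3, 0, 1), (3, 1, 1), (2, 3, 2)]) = 2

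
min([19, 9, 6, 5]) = 5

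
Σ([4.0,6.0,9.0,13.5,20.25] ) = 4.0 + 6.0 + 9.0 + 13.5 + 20.25
= 52.75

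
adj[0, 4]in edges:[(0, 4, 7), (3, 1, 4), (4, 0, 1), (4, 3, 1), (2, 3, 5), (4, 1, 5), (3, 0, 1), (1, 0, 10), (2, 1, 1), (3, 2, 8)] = 7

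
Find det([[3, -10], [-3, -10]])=(3)*(-10) - (-10)*(-3)
= -60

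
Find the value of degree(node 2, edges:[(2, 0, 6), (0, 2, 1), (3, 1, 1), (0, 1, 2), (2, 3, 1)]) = 3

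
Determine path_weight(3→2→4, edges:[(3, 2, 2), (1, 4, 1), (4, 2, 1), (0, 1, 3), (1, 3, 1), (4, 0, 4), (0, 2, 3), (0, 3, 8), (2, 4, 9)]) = 11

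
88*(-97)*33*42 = -11830896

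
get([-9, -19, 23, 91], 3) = 91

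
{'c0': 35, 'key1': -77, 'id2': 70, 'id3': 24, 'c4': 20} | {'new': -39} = {'c0': 35, 'key1': -77, 'id2': 70, 'id3': 24, 'c4': 20, 'new': -39}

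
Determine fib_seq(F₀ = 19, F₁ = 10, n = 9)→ [19, 10, 29, 39, 68, 107, 175, 282, 457]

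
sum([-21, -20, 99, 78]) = (-21) + (-20) + 99 + 78
= 136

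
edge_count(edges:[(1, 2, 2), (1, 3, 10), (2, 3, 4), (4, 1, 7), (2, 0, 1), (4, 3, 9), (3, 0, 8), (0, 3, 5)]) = 8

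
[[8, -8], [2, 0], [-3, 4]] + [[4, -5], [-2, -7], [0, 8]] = [[12, -13], [0, -7], [-3, 12]]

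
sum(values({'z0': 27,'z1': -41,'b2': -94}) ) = -108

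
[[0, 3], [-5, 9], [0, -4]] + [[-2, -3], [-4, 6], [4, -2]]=[[-2, 0], [-9, 15], [4, -6]]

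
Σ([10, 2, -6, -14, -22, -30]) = -60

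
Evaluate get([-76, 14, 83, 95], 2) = 83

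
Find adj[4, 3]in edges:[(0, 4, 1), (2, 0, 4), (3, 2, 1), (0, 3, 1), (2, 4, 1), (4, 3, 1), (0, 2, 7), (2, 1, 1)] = 1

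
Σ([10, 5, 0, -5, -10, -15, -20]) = -35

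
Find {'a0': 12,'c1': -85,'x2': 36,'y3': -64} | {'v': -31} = {'a0': 12, 'c1': -85, 'x2': 36, 'y3': -64, 'v': -31}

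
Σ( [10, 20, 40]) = 10 + 20 + 40
= 70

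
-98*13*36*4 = -183456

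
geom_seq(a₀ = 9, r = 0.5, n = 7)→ a_0 = 9*0.5^0 = 9.0
a_1 = 9*0.5^1 = 4.5
a_2 = 9*0.5^2 = 2.25
...
= [9.0, 4.5, 2.25, 1.125, 0.5625, 0.28125, 0.140625]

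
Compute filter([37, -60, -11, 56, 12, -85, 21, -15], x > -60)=[37, -11, 56, 12, 21, -15]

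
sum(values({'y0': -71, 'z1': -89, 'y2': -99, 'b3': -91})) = -350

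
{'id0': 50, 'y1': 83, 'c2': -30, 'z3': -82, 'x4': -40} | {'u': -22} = {'id0': 50, 'y1': 83, 'c2': -30, 'z3': -82, 'x4': -40, 'u': -22}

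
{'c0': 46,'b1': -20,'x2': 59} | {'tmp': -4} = {'c0': 46, 'b1': -20, 'x2': 59, 'tmp': -4}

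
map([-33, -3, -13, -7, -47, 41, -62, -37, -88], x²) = (-33)²=1089, (-3)²=9, (-13)²=169, (-7)²=49, (-47)²=2209, (41)²=1681, (-62)²=3844, (-37)²=1369, (-88)²=7744
= [1089, 9, 169, 49, 2209, 1681, 3844, 1369, 7744]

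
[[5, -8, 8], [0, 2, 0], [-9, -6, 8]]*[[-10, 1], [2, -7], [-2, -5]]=C[0][0] = (5)*(-10) + (-8)*(2) + (8)*(-2) = -82
C[0][1] = (5)*(1) + (-8)*(-7) + (8)*(-5) = 21
C[1][0] = (0)*(-10) + (2)*(2) + (0)*(-2) = 4
C[1][1] = (0)*(1) + (2)*(-7) + (0)*(-5) = -14
C[2][0] = (-9)*(-10) + (-6)*(2) + (8)*(-2) = 62
C[2][1] = (-9)*(1) + (-6)*(-7) + (8)*(-5) = -7
= [[-82, 21], [4, -14], [62, -7]]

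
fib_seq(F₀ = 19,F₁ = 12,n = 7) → [19, 12, 31, 43, 74, 117, 191]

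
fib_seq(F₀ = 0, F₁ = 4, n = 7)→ [0, 4, 4, 8, 12, 20, 32]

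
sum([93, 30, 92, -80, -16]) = 119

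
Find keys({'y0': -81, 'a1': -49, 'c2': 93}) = ['y0', 'a1', 'c2']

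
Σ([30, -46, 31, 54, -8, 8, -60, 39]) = 30 + (-46) + 31 + 54 + (-8) + 8 + (-60) + 39
= 48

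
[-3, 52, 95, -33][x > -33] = keep x where x > -33: -3✓, 52✓, 95✓, -33✗
= [-3, 52, 95]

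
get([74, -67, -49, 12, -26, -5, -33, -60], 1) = -67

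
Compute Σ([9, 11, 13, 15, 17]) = 9 + 11 + 13 + 15 + 17
= 65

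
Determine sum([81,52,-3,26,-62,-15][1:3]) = 49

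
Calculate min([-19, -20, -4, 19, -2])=-20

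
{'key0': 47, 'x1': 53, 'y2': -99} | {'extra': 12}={'key0': 47, 'x1': 53, 'y2': -99, 'extra': 12}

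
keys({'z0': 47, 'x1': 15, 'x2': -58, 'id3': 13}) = ['z0', 'x1', 'x2', 'id3']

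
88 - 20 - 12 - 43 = 13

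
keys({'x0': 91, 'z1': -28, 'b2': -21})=['x0', 'z1', 'b2']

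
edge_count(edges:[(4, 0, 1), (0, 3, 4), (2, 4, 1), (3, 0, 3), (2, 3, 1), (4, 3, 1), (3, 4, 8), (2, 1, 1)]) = 8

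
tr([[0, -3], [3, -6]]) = diagonal: 0 + (-6)
= -6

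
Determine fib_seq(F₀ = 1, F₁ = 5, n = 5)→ [1, 5, 6, 11, 17]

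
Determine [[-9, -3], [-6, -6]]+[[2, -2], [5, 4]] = [[-7, -5], [-1, -2]]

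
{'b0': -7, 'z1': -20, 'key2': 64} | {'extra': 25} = {'b0': -7, 'z1': -20, 'key2': 64, 'extra': 25}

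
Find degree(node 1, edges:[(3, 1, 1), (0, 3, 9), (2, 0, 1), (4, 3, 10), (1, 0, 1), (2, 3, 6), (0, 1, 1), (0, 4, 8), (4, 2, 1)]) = incident: (3,1), (1,0), (0,1)
= 3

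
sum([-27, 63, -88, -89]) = (-27) + 63 + (-88) + (-89)
= -141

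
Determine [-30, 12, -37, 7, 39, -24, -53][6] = -53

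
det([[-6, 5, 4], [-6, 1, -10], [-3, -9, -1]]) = (1)*(-6)*det([[1, -10], [-9, -1]]) + (-1)*(5)*det([[-6, -10], [-3, -1]]) + (1)*(4)*det([[-6, 1], [-3, -9]])
= 546 + 120 + 228
= 894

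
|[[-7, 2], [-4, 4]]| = (-7)*(4) - (2)*(-4)
= -20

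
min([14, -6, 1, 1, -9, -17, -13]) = -17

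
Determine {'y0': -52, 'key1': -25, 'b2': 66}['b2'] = 66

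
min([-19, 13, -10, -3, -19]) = -19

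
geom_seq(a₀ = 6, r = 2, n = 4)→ a_0 = 6*2^0 = 6
a_1 = 6*2^1 = 12
a_2 = 6*2^2 = 24
...
= [6, 12, 24, 48]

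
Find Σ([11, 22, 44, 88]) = 11 + 22 + 44 + 88
= 165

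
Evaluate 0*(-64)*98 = 0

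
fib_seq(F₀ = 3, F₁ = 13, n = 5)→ [3, 13, 16, 29, 45]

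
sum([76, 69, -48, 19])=116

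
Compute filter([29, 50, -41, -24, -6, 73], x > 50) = [73]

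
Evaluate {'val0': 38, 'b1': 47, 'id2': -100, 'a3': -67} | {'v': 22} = {'val0': 38, 'b1': 47, 'id2': -100, 'a3': -67, 'v': 22}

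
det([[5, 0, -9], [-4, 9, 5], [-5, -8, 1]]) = -448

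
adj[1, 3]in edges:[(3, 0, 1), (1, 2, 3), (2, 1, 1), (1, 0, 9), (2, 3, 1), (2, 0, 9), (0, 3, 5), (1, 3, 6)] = 6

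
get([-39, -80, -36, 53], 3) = 53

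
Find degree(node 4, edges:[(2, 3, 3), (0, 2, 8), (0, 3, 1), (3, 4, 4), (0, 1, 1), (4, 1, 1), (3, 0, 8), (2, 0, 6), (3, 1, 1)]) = 2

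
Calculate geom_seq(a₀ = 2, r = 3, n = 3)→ [2, 6, 18]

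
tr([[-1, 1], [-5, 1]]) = diagonal: (-1) + 1
= 0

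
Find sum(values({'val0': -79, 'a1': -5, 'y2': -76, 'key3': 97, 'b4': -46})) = (-79) + (-5) + (-76) + 97 + (-46)
= -109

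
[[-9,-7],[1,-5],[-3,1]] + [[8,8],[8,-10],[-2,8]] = [[-1, 1], [9, -15], [-5, 9]]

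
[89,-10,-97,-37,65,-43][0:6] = [89, -10, -97, -37, 65, -43]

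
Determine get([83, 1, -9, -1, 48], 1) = 1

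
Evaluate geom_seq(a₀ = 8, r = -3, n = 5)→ a_0 = 8*(-3)^0 = 8
a_1 = 8*(-3)^1 = -24
a_2 = 8*(-3)^2 = 72
...
= [8, -24, 72, -216, 648]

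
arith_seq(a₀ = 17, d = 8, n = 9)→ a_0 = 17 + 0*8 = 17
a_1 = 17 + 1*8 = 25
a_2 = 17 + 2*8 = 33
...
= [17, 25, 33, 41, 49, 57, 65, 73, 81]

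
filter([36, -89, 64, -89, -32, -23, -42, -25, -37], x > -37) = [36, 64, -32, -23, -25]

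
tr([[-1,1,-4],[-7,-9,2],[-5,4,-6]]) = -16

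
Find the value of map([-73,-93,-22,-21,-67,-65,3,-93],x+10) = -73+10=-63, -93+10=-83, -22+10=-12, -21+10=-11, -67+10=-57, -65+10=-55, 3+10=13, -93+10=-83
= [-63, -83, -12, -11, -57, -55, 13, -83]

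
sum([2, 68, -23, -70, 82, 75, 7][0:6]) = 134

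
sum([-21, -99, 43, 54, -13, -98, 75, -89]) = -148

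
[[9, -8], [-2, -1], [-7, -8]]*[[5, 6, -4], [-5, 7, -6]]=C[0][0] = (9)*(5) + (-8)*(-5) = 85
C[0][1] = (9)*(6) + (-8)*(7) = -2
C[0][2] = (9)*(-4) + (-8)*(-6) = 12
C[1][0] = (-2)*(5) + (-1)*(-5) = -5
C[1][1] = (-2)*(6) + (-1)*(7) = -19
C[1][2] = (-2)*(-4) + (-1)*(-6) = 14
... (3 more cells)
= [[85, -2, 12], [-5, -19, 14], [5, -98, 76]]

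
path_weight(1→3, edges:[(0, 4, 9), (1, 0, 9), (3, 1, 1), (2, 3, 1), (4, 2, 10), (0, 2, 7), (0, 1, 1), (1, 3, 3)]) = 3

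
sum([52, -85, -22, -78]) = -133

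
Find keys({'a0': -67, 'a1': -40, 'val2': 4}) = ['a0', 'a1', 'val2']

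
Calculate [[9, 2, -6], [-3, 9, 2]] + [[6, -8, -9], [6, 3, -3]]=[[15, -6, -15], [3, 12, -1]]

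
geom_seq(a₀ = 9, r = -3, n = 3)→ [9, -27, 81]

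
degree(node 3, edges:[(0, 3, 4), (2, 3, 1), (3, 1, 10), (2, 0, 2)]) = incident: (0,3), (2,3), (3,1)
= 3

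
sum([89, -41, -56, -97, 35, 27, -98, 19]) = -122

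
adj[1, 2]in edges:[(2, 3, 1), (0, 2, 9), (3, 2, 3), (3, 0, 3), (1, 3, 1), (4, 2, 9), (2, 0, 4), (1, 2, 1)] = 1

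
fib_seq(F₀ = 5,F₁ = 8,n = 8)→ [5, 8, 13, 21, 34, 55, 89, 144]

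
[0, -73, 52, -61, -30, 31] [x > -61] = [0, 52, -30, 31]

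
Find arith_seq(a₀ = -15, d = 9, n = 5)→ [-15, -6, 3, 12, 21]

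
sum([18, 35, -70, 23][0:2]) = slice → [18, 35]
18 + 35
= 53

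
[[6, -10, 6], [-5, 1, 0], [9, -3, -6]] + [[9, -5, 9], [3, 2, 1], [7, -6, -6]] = [[15, -15, 15], [-2, 3, 1], [16, -9, -12]]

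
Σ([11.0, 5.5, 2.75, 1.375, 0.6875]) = 21.3125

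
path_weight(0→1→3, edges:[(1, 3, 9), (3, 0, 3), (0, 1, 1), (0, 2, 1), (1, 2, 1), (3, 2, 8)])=10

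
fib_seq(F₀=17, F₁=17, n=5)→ [17, 17, 34, 51, 85]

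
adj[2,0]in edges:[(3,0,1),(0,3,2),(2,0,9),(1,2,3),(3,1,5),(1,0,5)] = 9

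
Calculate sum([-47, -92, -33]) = -172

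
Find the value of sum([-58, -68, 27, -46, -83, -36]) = (-58) + (-68) + 27 + (-46) + (-83) + (-36)
= -264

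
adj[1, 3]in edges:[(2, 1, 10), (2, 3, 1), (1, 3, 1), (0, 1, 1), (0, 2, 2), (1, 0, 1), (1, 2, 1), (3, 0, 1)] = 1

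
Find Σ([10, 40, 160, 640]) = 10 + 40 + 160 + 640
= 850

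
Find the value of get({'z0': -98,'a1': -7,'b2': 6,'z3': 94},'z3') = 94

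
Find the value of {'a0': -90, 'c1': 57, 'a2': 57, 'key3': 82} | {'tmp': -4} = {'a0': -90, 'c1': 57, 'a2': 57, 'key3': 82, 'tmp': -4}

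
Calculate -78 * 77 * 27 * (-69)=11189178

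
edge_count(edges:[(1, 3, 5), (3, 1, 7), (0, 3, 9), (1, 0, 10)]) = 4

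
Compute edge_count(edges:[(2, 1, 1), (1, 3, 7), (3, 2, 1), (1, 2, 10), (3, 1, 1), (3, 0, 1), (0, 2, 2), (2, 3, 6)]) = 8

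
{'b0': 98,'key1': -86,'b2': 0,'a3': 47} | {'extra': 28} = {'b0': 98, 'key1': -86, 'b2': 0, 'a3': 47, 'extra': 28}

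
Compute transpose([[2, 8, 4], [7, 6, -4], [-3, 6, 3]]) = [[2, 7, -3], [8, 6, 6], [4, -4, 3]]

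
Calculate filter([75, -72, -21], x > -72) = keep x where x > -72: 75✓, -72✗, -21✓
= [75, -21]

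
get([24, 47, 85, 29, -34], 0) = 24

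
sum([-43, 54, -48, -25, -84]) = -146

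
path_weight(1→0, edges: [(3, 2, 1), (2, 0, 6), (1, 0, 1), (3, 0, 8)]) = w(1→0)=1
= 1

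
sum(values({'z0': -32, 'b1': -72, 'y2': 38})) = -66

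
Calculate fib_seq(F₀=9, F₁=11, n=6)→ F_2 = F_1 + F_0 = 20
F_3 = F_2 + F_1 = 31
F_4 = F_3 + F_2 = 51
...
= [9, 11, 20, 31, 51, 82]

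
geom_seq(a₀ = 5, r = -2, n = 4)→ a_0 = 5*(-2)^0 = 5
a_1 = 5*(-2)^1 = -10
a_2 = 5*(-2)^2 = 20
...
= [5, -10, 20, -40]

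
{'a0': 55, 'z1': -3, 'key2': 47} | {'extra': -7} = {'a0': 55, 'z1': -3, 'key2': 47, 'extra': -7}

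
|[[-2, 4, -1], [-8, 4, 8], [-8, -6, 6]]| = -288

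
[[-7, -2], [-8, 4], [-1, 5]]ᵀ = [[-7, -8, -1], [-2, 4, 5]]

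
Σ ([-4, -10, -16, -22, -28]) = -80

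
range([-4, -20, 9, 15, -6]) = 35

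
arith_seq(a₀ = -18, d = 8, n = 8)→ [-18, -10, -2, 6, 14, 22, 30, 38]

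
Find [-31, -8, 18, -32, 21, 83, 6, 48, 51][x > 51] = keep x where x > 51: -31✗, -8✗, 18✗, -32✗, 21✗, 83✓, 6✗, 48✗, 51✗
= [83]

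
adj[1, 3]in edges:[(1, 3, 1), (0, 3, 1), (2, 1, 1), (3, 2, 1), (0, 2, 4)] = 1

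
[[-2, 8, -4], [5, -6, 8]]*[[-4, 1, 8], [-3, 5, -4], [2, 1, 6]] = [[-24, 34, -72], [14, -17, 112]]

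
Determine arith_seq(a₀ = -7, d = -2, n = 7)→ a_0 = -7 + 0*-2 = -7
a_1 = -7 + 1*-2 = -9
a_2 = -7 + 2*-2 = -11
...
= [-7, -9, -11, -13, -15, -17, -19]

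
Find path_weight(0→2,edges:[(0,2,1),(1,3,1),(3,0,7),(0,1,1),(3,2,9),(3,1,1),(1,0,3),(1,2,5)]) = 1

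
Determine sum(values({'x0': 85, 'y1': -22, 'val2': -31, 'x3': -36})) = 85 + (-22) + (-31) + (-36)
= -4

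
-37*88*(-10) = 32560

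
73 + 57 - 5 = 125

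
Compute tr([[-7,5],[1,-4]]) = diagonal: (-7) + (-4)
= -11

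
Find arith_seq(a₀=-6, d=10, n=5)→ [-6, 4, 14, 24, 34]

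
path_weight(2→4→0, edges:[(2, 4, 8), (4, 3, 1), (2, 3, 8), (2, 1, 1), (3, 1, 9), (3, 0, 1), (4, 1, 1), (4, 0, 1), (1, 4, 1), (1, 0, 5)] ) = 9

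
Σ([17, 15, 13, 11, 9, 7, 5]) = 17 + 15 + 13 + 11 + 9 + 7 + 5
= 77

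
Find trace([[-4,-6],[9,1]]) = diagonal: (-4) + 1
= -3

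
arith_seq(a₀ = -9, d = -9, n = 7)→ [-9, -18, -27, -36, -45, -54, -63]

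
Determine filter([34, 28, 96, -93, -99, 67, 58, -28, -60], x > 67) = keep x where x > 67: 34✗, 28✗, 96✓, -93✗, -99✗, 67✗, 58✗, -28✗, -60✗
= [96]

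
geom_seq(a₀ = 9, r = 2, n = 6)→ [9, 18, 36, 72, 144, 288]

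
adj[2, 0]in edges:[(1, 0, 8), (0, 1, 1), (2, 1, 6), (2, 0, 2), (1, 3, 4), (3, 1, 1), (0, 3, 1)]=2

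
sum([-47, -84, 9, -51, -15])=(-47) + (-84) + 9 + (-51) + (-15)
= -188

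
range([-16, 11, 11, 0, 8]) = 27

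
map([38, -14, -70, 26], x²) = (38)²=1444, (-14)²=196, (-70)²=4900, (26)²=676
= [1444, 196, 4900, 676]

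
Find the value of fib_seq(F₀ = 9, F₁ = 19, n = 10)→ [9, 19, 28, 47, 75, 122, 197, 319, 516, 835]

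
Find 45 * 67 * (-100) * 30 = -9045000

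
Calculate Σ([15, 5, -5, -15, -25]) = 15 + 5 + (-5) + (-15) + (-25)
= -25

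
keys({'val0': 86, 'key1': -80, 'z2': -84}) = ['val0', 'key1', 'z2']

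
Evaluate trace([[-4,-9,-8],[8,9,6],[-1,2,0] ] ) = diagonal: (-4) + 9 + 0
= 5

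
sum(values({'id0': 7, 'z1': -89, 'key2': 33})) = -49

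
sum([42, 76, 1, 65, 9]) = 42 + 76 + 1 + 65 + 9
= 193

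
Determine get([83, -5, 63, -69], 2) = 63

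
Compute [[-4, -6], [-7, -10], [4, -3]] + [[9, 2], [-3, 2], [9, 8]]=[[5, -4], [-10, -8], [13, 5]]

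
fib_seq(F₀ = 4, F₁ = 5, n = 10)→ [4, 5, 9, 14, 23, 37, 60, 97, 157, 254]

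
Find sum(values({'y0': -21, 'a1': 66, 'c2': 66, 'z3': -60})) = (-21) + 66 + 66 + (-60)
= 51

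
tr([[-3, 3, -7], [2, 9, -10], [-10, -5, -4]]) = diagonal: (-3) + 9 + (-4)
= 2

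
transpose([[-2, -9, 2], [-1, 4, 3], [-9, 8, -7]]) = [[-2, -1, -9], [-9, 4, 8], [2, 3, -7]]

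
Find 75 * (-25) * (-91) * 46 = 7848750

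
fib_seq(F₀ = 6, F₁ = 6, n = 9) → [6, 6, 12, 18, 30, 48, 78, 126, 204]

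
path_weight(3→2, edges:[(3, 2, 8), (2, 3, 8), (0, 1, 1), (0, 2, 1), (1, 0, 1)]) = 8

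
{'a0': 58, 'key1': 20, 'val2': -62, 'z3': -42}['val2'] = -62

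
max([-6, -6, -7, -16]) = -6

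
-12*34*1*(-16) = 6528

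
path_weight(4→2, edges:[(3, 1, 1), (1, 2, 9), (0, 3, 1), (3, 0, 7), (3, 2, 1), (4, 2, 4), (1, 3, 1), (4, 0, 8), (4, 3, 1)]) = 4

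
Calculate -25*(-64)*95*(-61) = -9272000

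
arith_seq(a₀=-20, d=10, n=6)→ a_0 = -20 + 0*10 = -20
a_1 = -20 + 1*10 = -10
a_2 = -20 + 2*10 = 0
...
= [-20, -10, 0, 10, 20, 30]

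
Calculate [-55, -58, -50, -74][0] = -55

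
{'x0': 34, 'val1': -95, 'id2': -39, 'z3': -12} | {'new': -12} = {'x0': 34, 'val1': -95, 'id2': -39, 'z3': -12, 'new': -12}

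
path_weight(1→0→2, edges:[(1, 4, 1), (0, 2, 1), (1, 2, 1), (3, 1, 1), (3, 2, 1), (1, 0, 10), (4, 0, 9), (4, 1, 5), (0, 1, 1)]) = 11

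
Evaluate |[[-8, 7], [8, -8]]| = (-8)*(-8) - (7)*(8)
= 8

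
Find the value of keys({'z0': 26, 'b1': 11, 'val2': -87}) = ['z0', 'b1', 'val2']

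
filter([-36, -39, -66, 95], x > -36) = [95]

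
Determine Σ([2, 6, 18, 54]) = 80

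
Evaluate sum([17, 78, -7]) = 88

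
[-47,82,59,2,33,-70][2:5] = [59, 2, 33]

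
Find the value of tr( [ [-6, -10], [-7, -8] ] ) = -14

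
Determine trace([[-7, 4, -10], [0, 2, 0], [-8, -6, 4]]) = -1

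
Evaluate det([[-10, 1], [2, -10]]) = (-10)*(-10) - (1)*(2)
= 98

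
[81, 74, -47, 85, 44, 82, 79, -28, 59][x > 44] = keep x where x > 44: 81✓, 74✓, -47✗, 85✓, 44✗, 82✓, 79✓, -28✗, 59✓
= [81, 74, 85, 82, 79, 59]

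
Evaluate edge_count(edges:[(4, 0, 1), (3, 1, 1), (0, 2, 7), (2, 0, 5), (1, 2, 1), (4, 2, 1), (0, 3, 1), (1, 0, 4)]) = 8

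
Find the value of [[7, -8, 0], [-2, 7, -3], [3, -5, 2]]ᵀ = [[7, -2, 3], [-8, 7, -5], [0, -3, 2]]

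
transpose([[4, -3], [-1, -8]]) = [[4, -1], [-3, -8]]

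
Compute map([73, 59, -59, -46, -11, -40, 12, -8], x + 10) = [83, 69, -49, -36, -1, -30, 22, 2]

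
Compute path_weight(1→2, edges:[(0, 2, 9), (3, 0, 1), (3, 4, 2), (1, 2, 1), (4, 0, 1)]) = w(1→2)=1
= 1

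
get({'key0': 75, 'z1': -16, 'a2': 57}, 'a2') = 57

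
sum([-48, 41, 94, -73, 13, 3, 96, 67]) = 193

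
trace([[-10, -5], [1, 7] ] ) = diagonal: (-10) + 7
= -3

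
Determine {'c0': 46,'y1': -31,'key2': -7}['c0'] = 46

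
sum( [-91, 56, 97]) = 62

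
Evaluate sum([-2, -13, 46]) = 31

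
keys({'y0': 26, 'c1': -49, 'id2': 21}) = ['y0', 'c1', 'id2']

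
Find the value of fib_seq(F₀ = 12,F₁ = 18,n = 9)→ [12, 18, 30, 48, 78, 126, 204, 330, 534]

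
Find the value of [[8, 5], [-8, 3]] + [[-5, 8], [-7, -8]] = [[3, 13], [-15, -5]]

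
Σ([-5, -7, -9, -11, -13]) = (-5) + (-7) + (-9) + (-11) + (-13)
= -45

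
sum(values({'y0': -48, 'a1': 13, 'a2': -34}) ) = (-48) + 13 + (-34)
= -69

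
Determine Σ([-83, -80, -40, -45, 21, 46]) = (-83) + (-80) + (-40) + (-45) + 21 + 46
= -181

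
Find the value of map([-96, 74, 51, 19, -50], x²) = [9216, 5476, 2601, 361, 2500]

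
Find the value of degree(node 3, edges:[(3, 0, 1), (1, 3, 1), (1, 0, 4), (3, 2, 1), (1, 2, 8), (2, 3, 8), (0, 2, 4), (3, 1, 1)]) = incident: (3,0), (1,3), (3,2), (2,3), (3,1)
= 5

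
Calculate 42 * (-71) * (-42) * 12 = 1502928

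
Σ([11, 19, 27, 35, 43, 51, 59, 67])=11 + 19 + 27 + 35 + 43 + 51 + 59 + 67
= 312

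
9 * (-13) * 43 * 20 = -100620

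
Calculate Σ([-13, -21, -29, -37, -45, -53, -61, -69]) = -328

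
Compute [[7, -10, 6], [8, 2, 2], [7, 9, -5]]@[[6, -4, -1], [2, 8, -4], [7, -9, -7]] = [[64, -162, -9], [66, -34, -30], [25, 89, -8]]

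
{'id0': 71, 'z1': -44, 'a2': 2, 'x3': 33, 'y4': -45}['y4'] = -45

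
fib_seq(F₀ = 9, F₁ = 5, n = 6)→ [9, 5, 14, 19, 33, 52]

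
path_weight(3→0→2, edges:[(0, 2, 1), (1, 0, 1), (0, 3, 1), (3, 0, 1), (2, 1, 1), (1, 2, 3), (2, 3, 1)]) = w(3→0)=1 + w(0→2)=1
= 2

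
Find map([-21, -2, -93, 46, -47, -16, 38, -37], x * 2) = -21*2=-42, -2*2=-4, -93*2=-186, 46*2=92, -47*2=-94, -16*2=-32, 38*2=76, -37*2=-74
= [-42, -4, -186, 92, -94, -32, 76, -74]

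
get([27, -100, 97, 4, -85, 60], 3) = 4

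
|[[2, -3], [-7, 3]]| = (2)*(3) - (-3)*(-7)
= -15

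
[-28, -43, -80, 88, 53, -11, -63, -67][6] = -63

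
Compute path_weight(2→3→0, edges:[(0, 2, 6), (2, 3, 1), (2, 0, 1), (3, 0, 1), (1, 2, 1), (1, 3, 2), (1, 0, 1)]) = w(2→3)=1 + w(3→0)=1
= 2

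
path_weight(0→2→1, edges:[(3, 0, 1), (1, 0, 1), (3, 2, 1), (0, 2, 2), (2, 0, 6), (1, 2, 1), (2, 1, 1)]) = w(0→2)=2 + w(2→1)=1
= 3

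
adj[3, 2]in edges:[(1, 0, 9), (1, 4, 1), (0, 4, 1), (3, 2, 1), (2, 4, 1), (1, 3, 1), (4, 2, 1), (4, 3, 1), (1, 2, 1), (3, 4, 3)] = 1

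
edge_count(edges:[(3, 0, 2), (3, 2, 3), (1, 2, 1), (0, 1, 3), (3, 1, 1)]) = 5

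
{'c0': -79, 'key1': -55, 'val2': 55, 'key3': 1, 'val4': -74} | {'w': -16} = {'c0': -79, 'key1': -55, 'val2': 55, 'key3': 1, 'val4': -74, 'w': -16}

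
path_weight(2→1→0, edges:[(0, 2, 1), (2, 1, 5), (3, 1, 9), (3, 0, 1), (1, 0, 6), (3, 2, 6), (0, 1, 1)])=w(2→1)=5 + w(1→0)=6
= 11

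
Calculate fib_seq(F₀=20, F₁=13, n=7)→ F_2 = F_1 + F_0 = 33
F_3 = F_2 + F_1 = 46
F_4 = F_3 + F_2 = 79
...
= [20, 13, 33, 46, 79, 125, 204]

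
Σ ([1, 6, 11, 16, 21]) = 55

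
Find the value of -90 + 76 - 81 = -95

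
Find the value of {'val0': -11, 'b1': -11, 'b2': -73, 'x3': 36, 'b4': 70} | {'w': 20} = {'val0': -11, 'b1': -11, 'b2': -73, 'x3': 36, 'b4': 70, 'w': 20}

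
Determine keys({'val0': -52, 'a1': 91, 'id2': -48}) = ['val0', 'a1', 'id2']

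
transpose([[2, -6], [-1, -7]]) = [[2, -1], [-6, -7]]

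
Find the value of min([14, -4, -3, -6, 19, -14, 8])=-14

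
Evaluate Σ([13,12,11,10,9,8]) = 63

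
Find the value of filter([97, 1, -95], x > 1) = keep x where x > 1: 97✓, 1✗, -95✗
= [97]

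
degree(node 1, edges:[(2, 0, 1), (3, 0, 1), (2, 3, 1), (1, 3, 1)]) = incident: (1,3)
= 1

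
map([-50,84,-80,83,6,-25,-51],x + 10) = [-40, 94, -70, 93, 16, -15, -41]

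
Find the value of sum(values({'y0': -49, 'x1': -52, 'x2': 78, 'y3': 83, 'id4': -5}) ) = (-49) + (-52) + 78 + 83 + (-5)
= 55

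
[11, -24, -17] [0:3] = [11, -24, -17]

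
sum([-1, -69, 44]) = (-1) + (-69) + 44
= -26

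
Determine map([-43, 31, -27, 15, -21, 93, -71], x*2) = [-86, 62, -54, 30, -42, 186, -142]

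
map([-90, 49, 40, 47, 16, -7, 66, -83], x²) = (-90)²=8100, (49)²=2401, (40)²=1600, (47)²=2209, (16)²=256, (-7)²=49, (66)²=4356, (-83)²=6889
= [8100, 2401, 1600, 2209, 256, 49, 4356, 6889]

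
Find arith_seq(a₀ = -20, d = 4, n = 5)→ [-20, -16, -12, -8, -4]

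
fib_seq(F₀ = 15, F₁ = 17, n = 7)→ [15, 17, 32, 49, 81, 130, 211]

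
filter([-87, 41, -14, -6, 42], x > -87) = keep x where x > -87: -87✗, 41✓, -14✓, -6✓, 42✓
= [41, -14, -6, 42]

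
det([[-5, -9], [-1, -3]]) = (-5)*(-3) - (-9)*(-1)
= 6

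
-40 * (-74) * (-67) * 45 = -8924400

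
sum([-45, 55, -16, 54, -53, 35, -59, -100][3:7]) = slice → [54, -53, 35, -59]
54 + (-53) + 35 + (-59)
= -23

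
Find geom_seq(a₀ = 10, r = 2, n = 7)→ a_0 = 10*2^0 = 10
a_1 = 10*2^1 = 20
a_2 = 10*2^2 = 40
...
= [10, 20, 40, 80, 160, 320, 640]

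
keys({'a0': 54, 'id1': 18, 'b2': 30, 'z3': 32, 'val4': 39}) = ['a0', 'id1', 'b2', 'z3', 'val4']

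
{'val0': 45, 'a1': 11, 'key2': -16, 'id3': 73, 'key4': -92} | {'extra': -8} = {'val0': 45, 'a1': 11, 'key2': -16, 'id3': 73, 'key4': -92, 'extra': -8}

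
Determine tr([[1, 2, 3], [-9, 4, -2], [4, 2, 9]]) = diagonal: 1 + 4 + 9
= 14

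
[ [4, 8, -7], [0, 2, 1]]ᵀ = [[4, 0], [8, 2], [-7, 1]]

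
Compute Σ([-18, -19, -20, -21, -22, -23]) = (-18) + (-19) + (-20) + (-21) + (-22) + (-23)
= -123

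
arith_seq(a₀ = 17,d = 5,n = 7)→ [17, 22, 27, 32, 37, 42, 47]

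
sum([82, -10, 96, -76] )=82 + (-10) + 96 + (-76)
= 92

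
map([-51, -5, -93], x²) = (-51)²=2601, (-5)²=25, (-93)²=8649
= [2601, 25, 8649]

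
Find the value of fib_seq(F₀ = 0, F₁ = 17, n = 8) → [0, 17, 17, 34, 51, 85, 136, 221]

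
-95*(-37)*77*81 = 21923055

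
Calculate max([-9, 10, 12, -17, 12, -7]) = 12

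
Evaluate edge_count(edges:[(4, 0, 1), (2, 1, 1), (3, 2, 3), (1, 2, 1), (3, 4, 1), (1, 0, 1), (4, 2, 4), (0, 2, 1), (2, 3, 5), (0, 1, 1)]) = 10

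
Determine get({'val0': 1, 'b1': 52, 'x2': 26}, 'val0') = 1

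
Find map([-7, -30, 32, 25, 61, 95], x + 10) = -7+10=3, -30+10=-20, 32+10=42, 25+10=35, 61+10=71, 95+10=105
= [3, -20, 42, 35, 71, 105]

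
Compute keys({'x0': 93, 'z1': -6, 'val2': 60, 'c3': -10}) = ['x0', 'z1', 'val2', 'c3']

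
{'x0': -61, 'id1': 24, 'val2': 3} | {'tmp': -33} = {'x0': -61, 'id1': 24, 'val2': 3, 'tmp': -33}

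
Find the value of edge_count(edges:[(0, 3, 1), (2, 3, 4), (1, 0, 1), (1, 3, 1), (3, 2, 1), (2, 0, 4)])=6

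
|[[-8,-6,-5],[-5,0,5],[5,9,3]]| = 345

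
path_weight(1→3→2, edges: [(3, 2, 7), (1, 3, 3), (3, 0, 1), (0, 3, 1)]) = w(1→3)=3 + w(3→2)=7
= 10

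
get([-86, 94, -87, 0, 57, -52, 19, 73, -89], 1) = 94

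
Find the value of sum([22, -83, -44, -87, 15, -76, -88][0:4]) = slice → [22, -83, -44, -87]
22 + (-83) + (-44) + (-87)
= -192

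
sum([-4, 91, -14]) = 73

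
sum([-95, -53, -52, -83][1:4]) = slice → [-53, -52, -83]
(-53) + (-52) + (-83)
= -188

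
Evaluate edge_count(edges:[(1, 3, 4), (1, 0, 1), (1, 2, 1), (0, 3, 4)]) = 4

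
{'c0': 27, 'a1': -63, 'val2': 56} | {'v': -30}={'c0': 27, 'a1': -63, 'val2': 56, 'v': -30}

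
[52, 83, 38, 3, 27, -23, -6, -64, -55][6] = -6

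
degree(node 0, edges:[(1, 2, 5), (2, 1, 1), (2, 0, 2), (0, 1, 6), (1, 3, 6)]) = 2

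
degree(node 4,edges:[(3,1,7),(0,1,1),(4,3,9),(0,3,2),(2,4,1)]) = 2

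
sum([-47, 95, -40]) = 8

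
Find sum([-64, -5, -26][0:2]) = slice → [-64, -5]
(-64) + (-5)
= -69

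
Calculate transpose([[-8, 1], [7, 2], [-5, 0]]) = [[-8, 7, -5], [1, 2, 0]]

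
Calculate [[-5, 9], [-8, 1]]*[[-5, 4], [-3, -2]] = C[0][0] = (-5)*(-5) + (9)*(-3) = -2
C[0][1] = (-5)*(4) + (9)*(-2) = -38
C[1][0] = (-8)*(-5) + (1)*(-3) = 37
C[1][1] = (-8)*(4) + (1)*(-2) = -34
= [[-2, -38], [37, -34]]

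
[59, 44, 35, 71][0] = 59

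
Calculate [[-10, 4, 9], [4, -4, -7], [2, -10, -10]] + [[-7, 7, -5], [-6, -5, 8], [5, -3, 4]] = [[-17, 11, 4], [-2, -9, 1], [7, -13, -6]]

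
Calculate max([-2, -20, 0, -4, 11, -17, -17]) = 11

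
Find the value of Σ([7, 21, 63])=7 + 21 + 63
= 91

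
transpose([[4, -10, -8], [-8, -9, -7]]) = [[4, -8], [-10, -9], [-8, -7]]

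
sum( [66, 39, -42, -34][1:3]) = slice → [39, -42]
39 + (-42)
= -3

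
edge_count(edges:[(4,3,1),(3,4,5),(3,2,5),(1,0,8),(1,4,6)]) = 5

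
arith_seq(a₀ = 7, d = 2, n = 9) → a_0 = 7 + 0*2 = 7
a_1 = 7 + 1*2 = 9
a_2 = 7 + 2*2 = 11
...
= [7, 9, 11, 13, 15, 17, 19, 21, 23]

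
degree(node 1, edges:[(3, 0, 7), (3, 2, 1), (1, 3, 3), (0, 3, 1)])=incident: (1,3)
= 1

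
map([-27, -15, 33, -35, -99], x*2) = -27*2=-54, -15*2=-30, 33*2=66, -35*2=-70, -99*2=-198
= [-54, -30, 66, -70, -198]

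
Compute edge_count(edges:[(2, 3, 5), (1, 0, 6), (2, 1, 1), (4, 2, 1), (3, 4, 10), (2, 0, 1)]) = 6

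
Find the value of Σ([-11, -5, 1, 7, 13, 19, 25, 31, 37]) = 117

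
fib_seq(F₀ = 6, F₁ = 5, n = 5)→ F_2 = F_1 + F_0 = 11
F_3 = F_2 + F_1 = 16
F_4 = F_3 + F_2 = 27
= [6, 5, 11, 16, 27]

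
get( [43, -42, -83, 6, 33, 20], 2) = -83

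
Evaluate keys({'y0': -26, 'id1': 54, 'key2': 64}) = ['y0', 'id1', 'key2']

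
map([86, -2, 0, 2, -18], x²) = (86)²=7396, (-2)²=4, (0)²=0, (2)²=4, (-18)²=324
= [7396, 4, 0, 4, 324]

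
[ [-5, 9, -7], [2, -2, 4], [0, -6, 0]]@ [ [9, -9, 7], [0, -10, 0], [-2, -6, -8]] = [[-31, -3, 21], [10, -22, -18], [0, 60, 0]]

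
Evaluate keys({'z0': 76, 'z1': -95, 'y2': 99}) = ['z0', 'z1', 'y2']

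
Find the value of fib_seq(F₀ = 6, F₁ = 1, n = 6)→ [6, 1, 7, 8, 15, 23]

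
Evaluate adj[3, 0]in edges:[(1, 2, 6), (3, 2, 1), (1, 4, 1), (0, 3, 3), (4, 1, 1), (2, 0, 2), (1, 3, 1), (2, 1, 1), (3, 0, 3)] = 3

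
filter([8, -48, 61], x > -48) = keep x where x > -48: 8✓, -48✗, 61✓
= [8, 61]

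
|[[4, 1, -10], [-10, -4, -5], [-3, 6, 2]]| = 843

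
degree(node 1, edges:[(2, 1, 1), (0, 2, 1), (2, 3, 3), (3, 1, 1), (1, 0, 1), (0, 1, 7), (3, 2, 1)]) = incident: (2,1), (3,1), (1,0), (0,1)
= 4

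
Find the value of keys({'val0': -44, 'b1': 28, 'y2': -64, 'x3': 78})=['val0', 'b1', 'y2', 'x3']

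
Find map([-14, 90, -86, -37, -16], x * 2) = [-28, 180, -172, -74, -32]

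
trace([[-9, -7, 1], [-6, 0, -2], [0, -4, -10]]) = -19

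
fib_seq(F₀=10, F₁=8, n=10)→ F_2 = F_1 + F_0 = 18
F_3 = F_2 + F_1 = 26
F_4 = F_3 + F_2 = 44
...
= [10, 8, 18, 26, 44, 70, 114, 184, 298, 482]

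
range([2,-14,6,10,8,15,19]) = 33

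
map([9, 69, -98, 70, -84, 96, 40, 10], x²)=(9)²=81, (69)²=4761, (-98)²=9604, (70)²=4900, (-84)²=7056, (96)²=9216, (40)²=1600, (10)²=100
= [81, 4761, 9604, 4900, 7056, 9216, 1600, 100]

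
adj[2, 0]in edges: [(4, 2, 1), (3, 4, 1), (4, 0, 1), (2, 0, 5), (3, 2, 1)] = 5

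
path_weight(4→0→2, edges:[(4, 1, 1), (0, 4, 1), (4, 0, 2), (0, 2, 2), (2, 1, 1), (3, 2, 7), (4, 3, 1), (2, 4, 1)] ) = w(4→0)=2 + w(0→2)=2
= 4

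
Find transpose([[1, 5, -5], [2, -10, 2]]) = [[1, 2], [5, -10], [-5, 2]]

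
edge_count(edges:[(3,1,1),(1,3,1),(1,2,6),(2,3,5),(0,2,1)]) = 5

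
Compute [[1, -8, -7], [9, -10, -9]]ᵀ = [[1, 9], [-8, -10], [-7, -9]]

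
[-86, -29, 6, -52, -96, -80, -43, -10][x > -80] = [-29, 6, -52, -43, -10]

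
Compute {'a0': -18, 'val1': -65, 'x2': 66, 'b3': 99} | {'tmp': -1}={'a0': -18, 'val1': -65, 'x2': 66, 'b3': 99, 'tmp': -1}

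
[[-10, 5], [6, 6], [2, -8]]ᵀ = [[-10, 6, 2], [5, 6, -8]]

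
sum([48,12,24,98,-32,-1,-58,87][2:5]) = 90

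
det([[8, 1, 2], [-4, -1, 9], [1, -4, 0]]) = (1)*(8)*det([[-1, 9], [-4, 0]]) + (-1)*(1)*det([[-4, 9], [1, 0]]) + (1)*(2)*det([[-4, -1], [1, -4]])
= 288 + 9 + 34
= 331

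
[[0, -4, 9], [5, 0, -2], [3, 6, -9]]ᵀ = [[0, 5, 3], [-4, 0, 6], [9, -2, -9]]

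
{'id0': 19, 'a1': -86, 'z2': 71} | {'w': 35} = {'id0': 19, 'a1': -86, 'z2': 71, 'w': 35}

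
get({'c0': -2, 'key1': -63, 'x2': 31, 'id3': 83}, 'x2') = 31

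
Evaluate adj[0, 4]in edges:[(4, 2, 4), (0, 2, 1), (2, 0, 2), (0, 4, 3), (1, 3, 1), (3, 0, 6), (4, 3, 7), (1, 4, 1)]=3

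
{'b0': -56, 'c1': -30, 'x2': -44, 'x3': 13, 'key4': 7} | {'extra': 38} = {'b0': -56, 'c1': -30, 'x2': -44, 'x3': 13, 'key4': 7, 'extra': 38}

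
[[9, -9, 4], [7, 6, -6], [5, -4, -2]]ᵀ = [[9, 7, 5], [-9, 6, -4], [4, -6, -2]]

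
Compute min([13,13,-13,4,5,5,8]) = -13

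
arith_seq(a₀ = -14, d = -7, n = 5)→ [-14, -21, -28, -35, -42]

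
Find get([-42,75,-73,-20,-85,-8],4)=-85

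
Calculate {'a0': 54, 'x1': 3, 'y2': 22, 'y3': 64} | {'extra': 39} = {'a0': 54, 'x1': 3, 'y2': 22, 'y3': 64, 'extra': 39}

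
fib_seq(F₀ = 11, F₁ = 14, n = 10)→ [11, 14, 25, 39, 64, 103, 167, 270, 437, 707]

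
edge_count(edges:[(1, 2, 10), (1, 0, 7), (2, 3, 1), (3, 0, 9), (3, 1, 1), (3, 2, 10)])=6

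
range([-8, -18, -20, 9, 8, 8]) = 29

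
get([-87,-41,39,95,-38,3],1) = -41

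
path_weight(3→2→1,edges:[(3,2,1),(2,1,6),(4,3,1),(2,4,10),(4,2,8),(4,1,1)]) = 7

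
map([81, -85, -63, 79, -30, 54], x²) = (81)²=6561, (-85)²=7225, (-63)²=3969, (79)²=6241, (-30)²=900, (54)²=2916
= [6561, 7225, 3969, 6241, 900, 2916]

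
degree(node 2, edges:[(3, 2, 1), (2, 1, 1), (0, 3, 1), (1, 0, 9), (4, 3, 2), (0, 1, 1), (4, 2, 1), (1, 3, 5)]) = 3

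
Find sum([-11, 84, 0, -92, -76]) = -95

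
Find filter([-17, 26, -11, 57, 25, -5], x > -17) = keep x where x > -17: -17✗, 26✓, -11✓, 57✓, 25✓, -5✓
= [26, -11, 57, 25, -5]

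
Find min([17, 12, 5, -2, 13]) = -2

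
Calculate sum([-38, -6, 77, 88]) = 121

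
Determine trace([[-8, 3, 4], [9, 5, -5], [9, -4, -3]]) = -6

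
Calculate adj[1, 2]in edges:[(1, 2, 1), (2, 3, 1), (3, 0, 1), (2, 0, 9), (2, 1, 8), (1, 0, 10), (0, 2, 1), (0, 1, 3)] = 1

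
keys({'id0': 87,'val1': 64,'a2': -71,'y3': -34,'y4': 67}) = ['id0', 'val1', 'a2', 'y3', 'y4']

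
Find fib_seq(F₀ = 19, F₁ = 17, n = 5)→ F_2 = F_1 + F_0 = 36
F_3 = F_2 + F_1 = 53
F_4 = F_3 + F_2 = 89
= [19, 17, 36, 53, 89]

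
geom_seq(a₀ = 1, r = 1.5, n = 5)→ [1.0, 1.5, 2.25, 3.375, 5.0625]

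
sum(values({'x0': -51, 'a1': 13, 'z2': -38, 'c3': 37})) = (-51) + 13 + (-38) + 37
= -39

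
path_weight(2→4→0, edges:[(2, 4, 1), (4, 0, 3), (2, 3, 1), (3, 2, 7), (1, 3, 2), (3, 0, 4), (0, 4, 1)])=w(2→4)=1 + w(4→0)=3
= 4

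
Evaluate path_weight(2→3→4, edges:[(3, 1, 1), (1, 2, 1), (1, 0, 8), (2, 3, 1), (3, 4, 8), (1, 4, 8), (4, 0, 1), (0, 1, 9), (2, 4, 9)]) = w(2→3)=1 + w(3→4)=8
= 9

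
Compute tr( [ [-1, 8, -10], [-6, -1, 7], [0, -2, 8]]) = 6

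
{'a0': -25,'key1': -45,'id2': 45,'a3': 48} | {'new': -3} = {'a0': -25, 'key1': -45, 'id2': 45, 'a3': 48, 'new': -3}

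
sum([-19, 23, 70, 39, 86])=199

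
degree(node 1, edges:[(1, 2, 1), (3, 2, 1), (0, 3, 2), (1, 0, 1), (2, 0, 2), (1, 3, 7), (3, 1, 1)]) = 4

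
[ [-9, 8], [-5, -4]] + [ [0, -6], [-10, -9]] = [[-9, 2], [-15, -13]]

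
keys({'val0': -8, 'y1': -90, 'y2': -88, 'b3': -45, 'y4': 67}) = ['val0', 'y1', 'y2', 'b3', 'y4']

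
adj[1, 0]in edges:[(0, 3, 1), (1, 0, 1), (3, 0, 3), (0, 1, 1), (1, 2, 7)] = 1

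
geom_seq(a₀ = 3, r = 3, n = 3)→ [3, 9, 27]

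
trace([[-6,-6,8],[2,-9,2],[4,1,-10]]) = -25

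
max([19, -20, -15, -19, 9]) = 19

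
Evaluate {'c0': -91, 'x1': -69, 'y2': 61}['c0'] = -91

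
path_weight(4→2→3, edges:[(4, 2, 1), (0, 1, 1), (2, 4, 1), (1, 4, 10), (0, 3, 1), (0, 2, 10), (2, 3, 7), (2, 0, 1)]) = 8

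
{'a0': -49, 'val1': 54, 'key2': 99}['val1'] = 54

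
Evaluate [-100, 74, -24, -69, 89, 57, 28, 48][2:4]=[-24, -69]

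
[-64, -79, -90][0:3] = [-64, -79, -90]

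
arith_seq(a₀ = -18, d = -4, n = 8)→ a_0 = -18 + 0*-4 = -18
a_1 = -18 + 1*-4 = -22
a_2 = -18 + 2*-4 = -26
...
= [-18, -22, -26, -30, -34, -38, -42, -46]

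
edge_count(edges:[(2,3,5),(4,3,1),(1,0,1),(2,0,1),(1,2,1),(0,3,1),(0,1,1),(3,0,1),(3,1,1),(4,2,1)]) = 10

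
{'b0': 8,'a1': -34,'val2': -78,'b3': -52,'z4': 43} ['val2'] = -78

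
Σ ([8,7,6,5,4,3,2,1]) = 36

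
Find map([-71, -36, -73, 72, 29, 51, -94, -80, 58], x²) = [5041, 1296, 5329, 5184, 841, 2601, 8836, 6400, 3364]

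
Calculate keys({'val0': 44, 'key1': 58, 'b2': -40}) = ['val0', 'key1', 'b2']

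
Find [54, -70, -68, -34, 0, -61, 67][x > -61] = keep x where x > -61: 54✓, -70✗, -68✗, -34✓, 0✓, -61✗, 67✓
= [54, -34, 0, 67]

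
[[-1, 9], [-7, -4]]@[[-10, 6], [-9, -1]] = C[0][0] = (-1)*(-10) + (9)*(-9) = -71
C[0][1] = (-1)*(6) + (9)*(-1) = -15
C[1][0] = (-7)*(-10) + (-4)*(-9) = 106
C[1][1] = (-7)*(6) + (-4)*(-1) = -38
= [[-71, -15], [106, -38]]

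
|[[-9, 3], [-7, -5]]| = 66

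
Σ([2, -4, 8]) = 2 + -4 + 8
= 6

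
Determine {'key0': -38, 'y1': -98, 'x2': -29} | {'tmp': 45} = {'key0': -38, 'y1': -98, 'x2': -29, 'tmp': 45}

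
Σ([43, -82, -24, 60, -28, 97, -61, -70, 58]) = 43 + (-82) + (-24) + 60 + (-28) + 97 + (-61) + (-70) + 58
= -7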